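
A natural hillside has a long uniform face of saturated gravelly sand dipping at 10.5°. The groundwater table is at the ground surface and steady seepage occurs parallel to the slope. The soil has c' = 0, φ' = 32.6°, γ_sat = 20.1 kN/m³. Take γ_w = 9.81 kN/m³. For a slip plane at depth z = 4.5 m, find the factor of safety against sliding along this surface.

With seepage parallel to the slope and the water table at the surface, the effective normal stress on the slip plane uses the buoyant unit weight γ' = γ_sat − γ_w while the driving shear stress uses γ_sat:
FS = [c' + γ' z cos²β tanφ'] / [γ_sat z sinβ cosβ]
(For c' = 0 this reduces to FS = (γ'/γ_sat)·tanφ'/tanβ.)
γ' = 20.1 − 9.81 = 10.29 kN/m³
Numerator = 0.0 + 10.29·4.5·cos²10.5°·tan32.6° = 0.0 + 10.29·4.5·0.9668·0.6395 = 28.630 kPa
Denominator = 20.1·4.5·sin10.5°·cos10.5° = 20.1·4.5·0.1822·0.9833 = 16.207 kPa
FS = 28.630 / 16.207 = 1.766

FS = 1.77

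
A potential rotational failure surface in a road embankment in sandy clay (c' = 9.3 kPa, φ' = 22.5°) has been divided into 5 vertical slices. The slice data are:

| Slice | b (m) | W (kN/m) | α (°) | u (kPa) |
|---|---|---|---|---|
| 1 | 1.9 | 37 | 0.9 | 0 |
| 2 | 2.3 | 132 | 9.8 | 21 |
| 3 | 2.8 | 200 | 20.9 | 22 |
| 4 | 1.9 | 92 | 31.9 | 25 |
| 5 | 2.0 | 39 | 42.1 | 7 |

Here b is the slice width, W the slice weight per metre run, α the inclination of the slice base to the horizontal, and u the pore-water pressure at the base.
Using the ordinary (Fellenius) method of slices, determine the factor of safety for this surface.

FS = 1.33

Ordinary method of slices: FS = Σ[c'·Δl_i + (W_i cosα_i − u_i·Δl_i)·tanφ'] / Σ W_i sinα_i, with Δl_i = b_i / cosα_i.
Slice 1: Δl = 1.9/cos0.9° = 1.900 m; N'_1 = 37·cos0.9° − 0·1.900 = 37.0; c'Δl = 17.67; W sinα = 0.6
Slice 2: Δl = 2.3/cos9.8° = 2.334 m; N'_2 = 132·cos9.8° − 21·2.334 = 81.1; c'Δl = 21.71; W sinα = 22.5
Slice 3: Δl = 2.8/cos20.9° = 2.997 m; N'_3 = 200·cos20.9° − 22·2.997 = 120.9; c'Δl = 27.87; W sinα = 71.3
Slice 4: Δl = 1.9/cos31.9° = 2.238 m; N'_4 = 92·cos31.9° − 25·2.238 = 22.2; c'Δl = 20.81; W sinα = 48.6
Slice 5: Δl = 2.0/cos42.1° = 2.696 m; N'_5 = 39·cos42.1° − 7·2.696 = 10.1; c'Δl = 25.07; W sinα = 26.1
Σc'Δl = 113.1 kN/m; ΣN' = 271.2 kN/m; ΣW sinα = 169.2 kN/m
Resisting = 113.1 + 271.2·tan22.5° = 113.1 + 112.3 = 225.5 kN/m
FS = 225.5 / 169.2 = 1.333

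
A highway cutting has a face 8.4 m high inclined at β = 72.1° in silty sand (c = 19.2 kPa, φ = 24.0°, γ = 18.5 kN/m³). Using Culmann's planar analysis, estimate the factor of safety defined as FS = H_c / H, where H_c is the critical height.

H_c = (4c/γ) · sinβ cosφ / [1 − cos(β − φ)]
    = (4·19.2/18.5) · sin72.1°·cos24.0° / [1 − cos48.1°]
    = 4.151 · 0.8693 / 0.3322 = 10.86 m
FS = H_c / H = 10.86 / 8.4 = 1.293

FS = 1.29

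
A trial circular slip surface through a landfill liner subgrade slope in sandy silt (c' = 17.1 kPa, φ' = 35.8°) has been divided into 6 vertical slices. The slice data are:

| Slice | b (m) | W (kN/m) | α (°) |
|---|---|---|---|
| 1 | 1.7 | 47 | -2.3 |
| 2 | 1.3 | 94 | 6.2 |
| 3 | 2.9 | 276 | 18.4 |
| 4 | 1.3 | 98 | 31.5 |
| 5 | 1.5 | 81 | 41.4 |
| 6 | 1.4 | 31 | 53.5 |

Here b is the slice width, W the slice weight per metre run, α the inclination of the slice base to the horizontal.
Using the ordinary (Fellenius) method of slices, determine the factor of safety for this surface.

FS = 2.72

Ordinary method of slices: FS = Σ[c'·Δl_i + (W_i cosα_i)·tanφ'] / Σ W_i sinα_i, with Δl_i = b_i / cosα_i.
Slice 1: Δl = 1.7/cos(-2.3°) = 1.701 m; N'_1 = 47·cos(-2.3°) = 47.0; c'Δl = 29.09; W sinα = -1.9
Slice 2: Δl = 1.3/cos6.2° = 1.308 m; N'_2 = 94·cos6.2° = 93.5; c'Δl = 22.36; W sinα = 10.2
Slice 3: Δl = 2.9/cos18.4° = 3.056 m; N'_3 = 276·cos18.4° = 261.9; c'Δl = 52.26; W sinα = 87.1
Slice 4: Δl = 1.3/cos31.5° = 1.525 m; N'_4 = 98·cos31.5° = 83.6; c'Δl = 26.07; W sinα = 51.2
Slice 5: Δl = 1.5/cos41.4° = 2.000 m; N'_5 = 81·cos41.4° = 60.8; c'Δl = 34.19; W sinα = 53.6
Slice 6: Δl = 1.4/cos53.5° = 2.354 m; N'_6 = 31·cos53.5° = 18.4; c'Δl = 40.25; W sinα = 24.9
Σc'Δl = 204.2 kN/m; ΣN' = 565.1 kN/m; ΣW sinα = 225.1 kN/m
Resisting = 204.2 + 565.1·tan35.8° = 204.2 + 407.5 = 611.8 kN/m
FS = 611.8 / 225.1 = 2.718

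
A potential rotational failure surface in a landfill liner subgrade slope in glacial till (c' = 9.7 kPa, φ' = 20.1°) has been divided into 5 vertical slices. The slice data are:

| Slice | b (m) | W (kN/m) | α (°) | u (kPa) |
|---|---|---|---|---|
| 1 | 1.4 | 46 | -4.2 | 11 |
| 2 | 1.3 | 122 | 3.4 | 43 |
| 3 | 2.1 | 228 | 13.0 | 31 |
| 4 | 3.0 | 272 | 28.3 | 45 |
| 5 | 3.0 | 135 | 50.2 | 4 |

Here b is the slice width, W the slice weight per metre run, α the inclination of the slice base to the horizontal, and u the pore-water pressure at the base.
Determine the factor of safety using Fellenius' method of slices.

FS = 0.95

Ordinary method of slices: FS = Σ[c'·Δl_i + (W_i cosα_i − u_i·Δl_i)·tanφ'] / Σ W_i sinα_i, with Δl_i = b_i / cosα_i.
Slice 1: Δl = 1.4/cos(-4.2°) = 1.404 m; N'_1 = 46·cos(-4.2°) − 11·1.404 = 30.4; c'Δl = 13.62; W sinα = -3.4
Slice 2: Δl = 1.3/cos3.4° = 1.302 m; N'_2 = 122·cos3.4° − 43·1.302 = 65.8; c'Δl = 12.63; W sinα = 7.2
Slice 3: Δl = 2.1/cos13.0° = 2.155 m; N'_3 = 228·cos13.0° − 31·2.155 = 155.3; c'Δl = 20.91; W sinα = 51.3
Slice 4: Δl = 3.0/cos28.3° = 3.407 m; N'_4 = 272·cos28.3° − 45·3.407 = 86.2; c'Δl = 33.05; W sinα = 129.0
Slice 5: Δl = 3.0/cos50.2° = 4.687 m; N'_5 = 135·cos50.2° − 4·4.687 = 67.7; c'Δl = 45.46; W sinα = 103.7
Σc'Δl = 125.7 kN/m; ΣN' = 405.4 kN/m; ΣW sinα = 287.8 kN/m
Resisting = 125.7 + 405.4·tan20.1° = 125.7 + 148.4 = 274.0 kN/m
FS = 274.0 / 287.8 = 0.952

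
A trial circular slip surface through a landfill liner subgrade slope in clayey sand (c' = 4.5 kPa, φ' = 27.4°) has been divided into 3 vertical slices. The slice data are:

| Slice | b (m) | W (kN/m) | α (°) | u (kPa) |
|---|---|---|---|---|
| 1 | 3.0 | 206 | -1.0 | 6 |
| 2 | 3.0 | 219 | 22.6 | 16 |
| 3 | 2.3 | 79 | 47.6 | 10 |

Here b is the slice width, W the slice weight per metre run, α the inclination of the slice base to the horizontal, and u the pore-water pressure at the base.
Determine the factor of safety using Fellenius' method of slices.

FS = 1.65

Ordinary method of slices: FS = Σ[c'·Δl_i + (W_i cosα_i − u_i·Δl_i)·tanφ'] / Σ W_i sinα_i, with Δl_i = b_i / cosα_i.
Slice 1: Δl = 3.0/cos(-1.0°) = 3.000 m; N'_1 = 206·cos(-1.0°) − 6·3.000 = 188.0; c'Δl = 13.50; W sinα = -3.6
Slice 2: Δl = 3.0/cos22.6° = 3.250 m; N'_2 = 219·cos22.6° − 16·3.250 = 150.2; c'Δl = 14.62; W sinα = 84.2
Slice 3: Δl = 2.3/cos47.6° = 3.411 m; N'_3 = 79·cos47.6° − 10·3.411 = 19.2; c'Δl = 15.35; W sinα = 58.3
Σc'Δl = 43.5 kN/m; ΣN' = 357.3 kN/m; ΣW sinα = 138.9 kN/m
Resisting = 43.5 + 357.3·tan27.4° = 43.5 + 185.2 = 228.7 kN/m
FS = 228.7 / 138.9 = 1.646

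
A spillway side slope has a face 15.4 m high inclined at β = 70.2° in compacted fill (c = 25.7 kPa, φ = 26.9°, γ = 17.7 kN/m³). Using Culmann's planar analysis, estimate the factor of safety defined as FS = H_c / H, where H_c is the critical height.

H_c = (4c/γ) · sinβ cosφ / [1 − cos(β − φ)]
    = (4·25.7/17.7) · sin70.2°·cos26.9° / [1 − cos43.3°]
    = 5.808 · 0.8391 / 0.2722 = 17.90 m
FS = H_c / H = 17.90 / 15.4 = 1.162

FS = 1.16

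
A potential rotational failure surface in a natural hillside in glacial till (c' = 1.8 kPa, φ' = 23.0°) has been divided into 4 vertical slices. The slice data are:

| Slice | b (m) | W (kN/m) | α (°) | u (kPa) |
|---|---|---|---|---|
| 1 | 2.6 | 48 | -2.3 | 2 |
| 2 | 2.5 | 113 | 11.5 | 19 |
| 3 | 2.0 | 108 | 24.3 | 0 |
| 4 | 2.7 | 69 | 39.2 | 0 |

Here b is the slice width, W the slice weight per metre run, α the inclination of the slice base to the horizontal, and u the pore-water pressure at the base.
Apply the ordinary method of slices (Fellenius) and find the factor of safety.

FS = 1.18

Ordinary method of slices: FS = Σ[c'·Δl_i + (W_i cosα_i − u_i·Δl_i)·tanφ'] / Σ W_i sinα_i, with Δl_i = b_i / cosα_i.
Slice 1: Δl = 2.6/cos(-2.3°) = 2.602 m; N'_1 = 48·cos(-2.3°) − 2·2.602 = 42.8; c'Δl = 4.68; W sinα = -1.9
Slice 2: Δl = 2.5/cos11.5° = 2.551 m; N'_2 = 113·cos11.5° − 19·2.551 = 62.3; c'Δl = 4.59; W sinα = 22.5
Slice 3: Δl = 2.0/cos24.3° = 2.194 m; N'_3 = 108·cos24.3° − 0·2.194 = 98.4; c'Δl = 3.95; W sinα = 44.4
Slice 4: Δl = 2.7/cos39.2° = 3.484 m; N'_4 = 69·cos39.2° − 0·3.484 = 53.5; c'Δl = 6.27; W sinα = 43.6
Σc'Δl = 19.5 kN/m; ΣN' = 256.9 kN/m; ΣW sinα = 108.7 kN/m
Resisting = 19.5 + 256.9·tan23.0° = 19.5 + 109.1 = 128.6 kN/m
FS = 128.6 / 108.7 = 1.183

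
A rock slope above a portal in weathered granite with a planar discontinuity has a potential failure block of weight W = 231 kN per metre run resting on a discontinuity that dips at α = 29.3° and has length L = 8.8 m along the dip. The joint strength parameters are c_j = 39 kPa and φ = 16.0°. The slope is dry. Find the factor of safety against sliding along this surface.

Resolving the block weight along and normal to the plane and applying the Mohr–Coulomb strength on the joint:
N' = W cosα = 231·cos29.3° = 201.4 kN/m
Driving force T = W sinα = 231·sin29.3° = 113.0 kN/m
Resisting force R = c_j·L + N'·tanφ = 39·8.8 + 201.4·tan16.0° = 343.2 + 57.8 = 401.0 kN/m
FS = R / T = 401.0 / 113.0 = 3.547

FS = 3.55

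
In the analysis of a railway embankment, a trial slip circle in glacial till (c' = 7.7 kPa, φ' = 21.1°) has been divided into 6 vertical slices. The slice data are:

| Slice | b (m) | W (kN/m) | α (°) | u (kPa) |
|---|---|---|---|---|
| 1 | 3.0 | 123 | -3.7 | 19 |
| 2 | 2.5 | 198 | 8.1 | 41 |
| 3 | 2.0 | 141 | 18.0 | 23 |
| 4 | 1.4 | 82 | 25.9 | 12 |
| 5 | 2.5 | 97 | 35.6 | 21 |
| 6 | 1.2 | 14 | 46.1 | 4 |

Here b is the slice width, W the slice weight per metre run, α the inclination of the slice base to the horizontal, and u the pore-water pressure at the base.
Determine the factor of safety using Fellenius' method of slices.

Ordinary method of slices: FS = Σ[c'·Δl_i + (W_i cosα_i − u_i·Δl_i)·tanφ'] / Σ W_i sinα_i, with Δl_i = b_i / cosα_i.
Slice 1: Δl = 3.0/cos(-3.7°) = 3.006 m; N'_1 = 123·cos(-3.7°) − 19·3.006 = 65.6; c'Δl = 23.15; W sinα = -7.9
Slice 2: Δl = 2.5/cos8.1° = 2.525 m; N'_2 = 198·cos8.1° − 41·2.525 = 92.5; c'Δl = 19.44; W sinα = 27.9
Slice 3: Δl = 2.0/cos18.0° = 2.103 m; N'_3 = 141·cos18.0° − 23·2.103 = 85.7; c'Δl = 16.19; W sinα = 43.6
Slice 4: Δl = 1.4/cos25.9° = 1.556 m; N'_4 = 82·cos25.9° − 12·1.556 = 55.1; c'Δl = 11.98; W sinα = 35.8
Slice 5: Δl = 2.5/cos35.6° = 3.075 m; N'_5 = 97·cos35.6° − 21·3.075 = 14.3; c'Δl = 23.67; W sinα = 56.5
Slice 6: Δl = 1.2/cos46.1° = 1.731 m; N'_6 = 14·cos46.1° − 4·1.731 = 2.8; c'Δl = 13.33; W sinα = 10.1
Σc'Δl = 107.8 kN/m; ΣN' = 316.0 kN/m; ΣW sinα = 165.9 kN/m
Resisting = 107.8 + 316.0·tan21.1° = 107.8 + 121.9 = 229.7 kN/m
FS = 229.7 / 165.9 = 1.385

FS = 1.38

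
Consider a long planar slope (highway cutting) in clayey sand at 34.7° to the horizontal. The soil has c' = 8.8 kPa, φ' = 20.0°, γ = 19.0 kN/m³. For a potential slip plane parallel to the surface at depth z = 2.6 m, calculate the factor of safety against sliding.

For an infinite slope with a slip plane parallel to the surface (no pore pressure): FS = [c' + γz cos²β tanφ'] / [γz sinβ cosβ].
γz = 19.0·2.6 = 49.40 kN/m²
Numerator = 8.8 + 49.40·cos²34.7°·tan20.0° = 8.8 + 49.40·0.6759·0.3640 = 20.953 kPa
Denominator = 49.40·sin34.7°·cos34.7° = 49.40·0.5693·0.8221 = 23.121 kPa
FS = 20.953 / 23.121 = 0.906

FS = 0.91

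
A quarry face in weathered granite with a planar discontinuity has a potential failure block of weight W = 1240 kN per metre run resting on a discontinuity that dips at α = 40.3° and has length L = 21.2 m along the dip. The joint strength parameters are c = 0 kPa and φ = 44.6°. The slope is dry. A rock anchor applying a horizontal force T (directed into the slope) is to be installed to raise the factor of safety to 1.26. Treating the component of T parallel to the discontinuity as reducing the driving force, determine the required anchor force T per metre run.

T = 49 kN/m

Resolving forces along and normal to the sliding plane, with the horizontal anchor force T adding T·sinα to the effective normal force and T·cosα acting up the plane against the driving force:
FS = [cL + (W cosα + T sinα) tanφ] / [W sinα − T cosα]
Without the anchor: N' = 945.7 kN/m, driving T_d = 802.0 kN/m, resisting R = 0·21.2 + 945.7·tan44.6° = 932.6 kN/m, FS = 1.16.
Setting FS = 1.26 and solving for T:
1.26·(802.0 − T cos40.3°) = 932.6 + T sin40.3°·tan44.6°
T·(sin40.3°·tan44.6° + 1.26·cos40.3°) = 1.26·802.0 − 932.6
T·(0.6468·0.9861 + 1.26·0.7627) = 1010.5 − 932.6 = 77.9
T·1.5988 = 77.9
T = 48.8 kN/m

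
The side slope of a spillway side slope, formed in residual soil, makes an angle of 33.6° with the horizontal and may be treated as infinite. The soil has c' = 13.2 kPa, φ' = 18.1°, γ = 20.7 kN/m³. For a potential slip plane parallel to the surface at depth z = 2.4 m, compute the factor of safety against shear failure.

For an infinite slope with a slip plane parallel to the surface (no pore pressure): FS = [c' + γz cos²β tanφ'] / [γz sinβ cosβ].
γz = 20.7·2.4 = 49.68 kN/m²
Numerator = 13.2 + 49.68·cos²33.6°·tan18.1° = 13.2 + 49.68·0.6938·0.3269 = 24.465 kPa
Denominator = 49.68·sin33.6°·cos33.6° = 49.68·0.5534·0.8329 = 22.899 kPa
FS = 24.465 / 22.899 = 1.068

FS = 1.07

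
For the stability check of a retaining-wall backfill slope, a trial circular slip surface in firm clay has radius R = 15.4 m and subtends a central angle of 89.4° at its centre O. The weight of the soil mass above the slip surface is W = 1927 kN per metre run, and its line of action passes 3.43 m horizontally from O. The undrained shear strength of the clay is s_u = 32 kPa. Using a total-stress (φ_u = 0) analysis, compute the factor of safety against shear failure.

FS = 1.79

Taking moments about the centre O, the resisting moment is provided by the undrained shear strength acting along the arc:
Arc length L_a = R·θ = 15.4·(89.4°·π/180) = 15.4·1.5603 = 24.03 m
M_R = s_u·L_a·R = 32·24.03·15.4 = 11841.5 kN·m/m
M_D = W·d = 1927·3.43 = 6609.6 kN·m/m
FS = M_R / M_D = 11841.5 / 6609.6 = 1.792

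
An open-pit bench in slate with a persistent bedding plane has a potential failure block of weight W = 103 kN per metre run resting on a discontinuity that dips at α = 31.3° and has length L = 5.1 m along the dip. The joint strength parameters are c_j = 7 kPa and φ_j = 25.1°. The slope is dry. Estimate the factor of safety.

Resolving the block weight along and normal to the plane and applying the Mohr–Coulomb strength on the joint:
N' = W cosα = 103·cos31.3° = 88.0 kN/m
Driving force T = W sinα = 103·sin31.3° = 53.5 kN/m
Resisting force R = c_j·L + N'·tanφ_j = 7·5.1 + 88.0·tan25.1° = 35.7 + 41.2 = 76.9 kN/m
FS = R / T = 76.9 / 53.5 = 1.438

FS = 1.44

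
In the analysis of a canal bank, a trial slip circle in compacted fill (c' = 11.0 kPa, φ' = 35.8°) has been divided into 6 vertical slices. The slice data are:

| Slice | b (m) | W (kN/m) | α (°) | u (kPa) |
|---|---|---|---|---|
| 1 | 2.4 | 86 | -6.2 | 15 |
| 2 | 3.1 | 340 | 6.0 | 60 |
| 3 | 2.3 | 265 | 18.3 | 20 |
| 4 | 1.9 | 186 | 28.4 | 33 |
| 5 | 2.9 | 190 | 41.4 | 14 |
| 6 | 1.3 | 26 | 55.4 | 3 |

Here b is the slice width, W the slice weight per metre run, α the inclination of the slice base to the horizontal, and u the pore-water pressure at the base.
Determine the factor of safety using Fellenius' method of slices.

FS = 1.76

Ordinary method of slices: FS = Σ[c'·Δl_i + (W_i cosα_i − u_i·Δl_i)·tanφ'] / Σ W_i sinα_i, with Δl_i = b_i / cosα_i.
Slice 1: Δl = 2.4/cos(-6.2°) = 2.414 m; N'_1 = 86·cos(-6.2°) − 15·2.414 = 49.3; c'Δl = 26.56; W sinα = -9.3
Slice 2: Δl = 3.1/cos6.0° = 3.117 m; N'_2 = 340·cos6.0° − 60·3.117 = 151.1; c'Δl = 34.29; W sinα = 35.5
Slice 3: Δl = 2.3/cos18.3° = 2.423 m; N'_3 = 265·cos18.3° − 20·2.423 = 203.1; c'Δl = 26.65; W sinα = 83.2
Slice 4: Δl = 1.9/cos28.4° = 2.160 m; N'_4 = 186·cos28.4° − 33·2.160 = 92.3; c'Δl = 23.76; W sinα = 88.5
Slice 5: Δl = 2.9/cos41.4° = 3.866 m; N'_5 = 190·cos41.4° − 14·3.866 = 88.4; c'Δl = 42.53; W sinα = 125.6
Slice 6: Δl = 1.3/cos55.4° = 2.289 m; N'_6 = 26·cos55.4° − 3·2.289 = 7.9; c'Δl = 25.18; W sinα = 21.4
Σc'Δl = 179.0 kN/m; ΣN' = 592.2 kN/m; ΣW sinα = 345.0 kN/m
Resisting = 179.0 + 592.2·tan35.8° = 179.0 + 427.1 = 606.0 kN/m
FS = 606.0 / 345.0 = 1.757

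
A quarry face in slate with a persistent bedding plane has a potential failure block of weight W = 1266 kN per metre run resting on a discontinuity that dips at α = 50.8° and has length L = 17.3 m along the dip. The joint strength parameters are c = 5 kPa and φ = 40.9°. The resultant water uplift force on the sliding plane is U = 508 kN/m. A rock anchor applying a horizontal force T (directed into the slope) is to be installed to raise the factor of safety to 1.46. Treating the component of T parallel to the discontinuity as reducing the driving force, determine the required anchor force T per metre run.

T = 686 kN/m

Resolving forces along and normal to the sliding plane, with the horizontal anchor force T adding T·sinα to the effective normal force and T·cosα acting up the plane against the driving force:
FS = [cL + (W cosα − U + T sinα) tanφ] / [W sinα − T cosα]
Without the anchor: N' = 292.1 kN/m, driving T_d = 981.1 kN/m, resisting R = 5·17.3 + 292.1·tan40.9° = 339.6 kN/m, FS = 0.35.
Setting FS = 1.46 and solving for T:
1.46·(981.1 − T cos50.8°) = 339.6 + T sin50.8°·tan40.9°
T·(sin50.8°·tan40.9° + 1.46·cos50.8°) = 1.46·981.1 − 339.6
T·(0.7749·0.8662 + 1.46·0.6320) = 1432.4 − 339.6 = 1092.8
T·1.5940 = 1092.8
T = 685.6 kN/m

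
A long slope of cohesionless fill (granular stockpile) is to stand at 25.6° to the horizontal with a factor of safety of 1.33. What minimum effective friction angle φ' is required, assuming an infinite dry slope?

φ' = 32.5°

FS = tanφ'/tanβ ⇒ tanφ' = FS · tanβ = 1.33 · tan25.6° = 0.6372
φ' = arctan(0.6372) = 32.51°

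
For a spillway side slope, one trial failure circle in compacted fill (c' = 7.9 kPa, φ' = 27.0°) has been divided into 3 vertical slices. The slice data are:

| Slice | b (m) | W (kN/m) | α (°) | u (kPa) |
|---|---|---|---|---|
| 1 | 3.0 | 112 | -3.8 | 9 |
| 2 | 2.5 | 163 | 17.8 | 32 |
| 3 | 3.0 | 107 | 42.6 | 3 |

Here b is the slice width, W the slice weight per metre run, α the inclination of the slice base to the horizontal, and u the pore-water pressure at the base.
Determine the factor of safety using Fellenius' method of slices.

Ordinary method of slices: FS = Σ[c'·Δl_i + (W_i cosα_i − u_i·Δl_i)·tanφ'] / Σ W_i sinα_i, with Δl_i = b_i / cosα_i.
Slice 1: Δl = 3.0/cos(-3.8°) = 3.007 m; N'_1 = 112·cos(-3.8°) − 9·3.007 = 84.7; c'Δl = 23.75; W sinα = -7.4
Slice 2: Δl = 2.5/cos17.8° = 2.626 m; N'_2 = 163·cos17.8° − 32·2.626 = 71.2; c'Δl = 20.74; W sinα = 49.8
Slice 3: Δl = 3.0/cos42.6° = 4.076 m; N'_3 = 107·cos42.6° − 3·4.076 = 66.5; c'Δl = 32.20; W sinα = 72.4
Σc'Δl = 76.7 kN/m; ΣN' = 222.4 kN/m; ΣW sinα = 114.8 kN/m
Resisting = 76.7 + 222.4·tan27.0° = 76.7 + 113.3 = 190.0 kN/m
FS = 190.0 / 114.8 = 1.655

FS = 1.65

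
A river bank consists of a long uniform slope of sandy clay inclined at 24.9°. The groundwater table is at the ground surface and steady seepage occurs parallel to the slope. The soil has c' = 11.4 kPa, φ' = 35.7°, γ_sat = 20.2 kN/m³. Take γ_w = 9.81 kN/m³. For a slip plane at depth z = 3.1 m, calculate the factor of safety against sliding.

FS = 1.27

With seepage parallel to the slope and the water table at the surface, the effective normal stress on the slip plane uses the buoyant unit weight γ' = γ_sat − γ_w while the driving shear stress uses γ_sat:
FS = [c' + γ' z cos²β tanφ'] / [γ_sat z sinβ cosβ]
γ' = 20.2 − 9.81 = 10.39 kN/m³
Numerator = 11.4 + 10.39·3.1·cos²24.9°·tan35.7° = 11.4 + 10.39·3.1·0.8227·0.7186 = 30.442 kPa
Denominator = 20.2·3.1·sin24.9°·cos24.9° = 20.2·3.1·0.4210·0.9070 = 23.914 kPa
FS = 30.442 / 23.914 = 1.273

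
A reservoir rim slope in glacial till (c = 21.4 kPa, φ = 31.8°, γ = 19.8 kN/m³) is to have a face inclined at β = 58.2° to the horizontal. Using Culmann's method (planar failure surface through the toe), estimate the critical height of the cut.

Culmann's analysis gives the critical failure plane at α_cr = (β + φ)/2 = (58.2 + 31.8)/2 = 45.0°, and the critical height
H_c = (4c/γ) · sinβ cosφ / [1 − cos(β − φ)]
    = (4·21.4/19.8) · sin58.2°·cos31.8° / [1 − cos(26.4°)]
    = 4.323 · 0.8499·0.8499 / [1 − 0.8957]
    = 4.323 · 0.7223 / 0.1043
    = 29.94 m

H_c = 29.94 m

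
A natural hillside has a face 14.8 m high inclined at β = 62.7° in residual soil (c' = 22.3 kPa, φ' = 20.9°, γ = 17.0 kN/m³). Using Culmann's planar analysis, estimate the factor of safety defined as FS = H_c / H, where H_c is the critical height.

FS = 1.16

H_c = (4c'/γ) · sinβ cosφ' / [1 − cos(β − φ')]
    = (4·22.3/17.0) · sin62.7°·cos20.9° / [1 − cos41.8°]
    = 5.247 · 0.8302 / 0.2545 = 17.11 m
FS = H_c / H = 17.11 / 14.8 = 1.156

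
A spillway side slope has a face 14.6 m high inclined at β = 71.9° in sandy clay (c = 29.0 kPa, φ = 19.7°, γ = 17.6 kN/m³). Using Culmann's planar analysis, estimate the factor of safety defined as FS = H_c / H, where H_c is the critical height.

FS = 1.04

H_c = (4c/γ) · sinβ cosφ / [1 − cos(β − φ)]
    = (4·29.0/17.6) · sin71.9°·cos19.7° / [1 − cos52.2°]
    = 6.591 · 0.8949 / 0.3871 = 15.24 m
FS = H_c / H = 15.24 / 14.6 = 1.044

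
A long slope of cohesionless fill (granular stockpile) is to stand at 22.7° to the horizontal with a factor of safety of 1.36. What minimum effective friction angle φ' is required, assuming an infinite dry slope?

FS = tanφ'/tanβ ⇒ tanφ' = FS · tanβ = 1.36 · tan22.7° = 0.5689
φ' = arctan(0.5689) = 29.64°

φ' = 29.6°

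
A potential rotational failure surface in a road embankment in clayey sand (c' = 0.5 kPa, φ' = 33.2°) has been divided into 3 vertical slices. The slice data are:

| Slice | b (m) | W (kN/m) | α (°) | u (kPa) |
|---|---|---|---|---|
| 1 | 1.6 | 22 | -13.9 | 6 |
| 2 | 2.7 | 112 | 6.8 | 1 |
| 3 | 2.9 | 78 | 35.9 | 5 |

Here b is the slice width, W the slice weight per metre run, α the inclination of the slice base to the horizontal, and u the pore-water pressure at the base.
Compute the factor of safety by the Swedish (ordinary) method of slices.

Ordinary method of slices: FS = Σ[c'·Δl_i + (W_i cosα_i − u_i·Δl_i)·tanφ'] / Σ W_i sinα_i, with Δl_i = b_i / cosα_i.
Slice 1: Δl = 1.6/cos(-13.9°) = 1.648 m; N'_1 = 22·cos(-13.9°) − 6·1.648 = 11.5; c'Δl = 0.82; W sinα = -5.3
Slice 2: Δl = 2.7/cos6.8° = 2.719 m; N'_2 = 112·cos6.8° − 1·2.719 = 108.5; c'Δl = 1.36; W sinα = 13.3
Slice 3: Δl = 2.9/cos35.9° = 3.580 m; N'_3 = 78·cos35.9° − 5·3.580 = 45.3; c'Δl = 1.79; W sinα = 45.7
Σc'Δl = 4.0 kN/m; ΣN' = 165.2 kN/m; ΣW sinα = 53.7 kN/m
Resisting = 4.0 + 165.2·tan33.2° = 4.0 + 108.1 = 112.1 kN/m
FS = 112.1 / 53.7 = 2.087

FS = 2.09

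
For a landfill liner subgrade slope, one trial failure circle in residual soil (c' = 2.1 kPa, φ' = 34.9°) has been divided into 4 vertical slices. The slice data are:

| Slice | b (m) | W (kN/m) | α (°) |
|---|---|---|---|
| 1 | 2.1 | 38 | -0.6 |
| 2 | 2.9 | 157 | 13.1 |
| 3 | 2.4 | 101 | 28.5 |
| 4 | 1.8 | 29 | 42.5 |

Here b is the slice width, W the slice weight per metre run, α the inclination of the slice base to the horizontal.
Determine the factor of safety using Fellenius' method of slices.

FS = 2.25

Ordinary method of slices: FS = Σ[c'·Δl_i + (W_i cosα_i)·tanφ'] / Σ W_i sinα_i, with Δl_i = b_i / cosα_i.
Slice 1: Δl = 2.1/cos(-0.6°) = 2.100 m; N'_1 = 38·cos(-0.6°) = 38.0; c'Δl = 4.41; W sinα = -0.4
Slice 2: Δl = 2.9/cos13.1° = 2.977 m; N'_2 = 157·cos13.1° = 152.9; c'Δl = 6.25; W sinα = 35.6
Slice 3: Δl = 2.4/cos28.5° = 2.731 m; N'_3 = 101·cos28.5° = 88.8; c'Δl = 5.73; W sinα = 48.2
Slice 4: Δl = 1.8/cos42.5° = 2.441 m; N'_4 = 29·cos42.5° = 21.4; c'Δl = 5.13; W sinα = 19.6
Σc'Δl = 21.5 kN/m; ΣN' = 301.1 kN/m; ΣW sinα = 103.0 kN/m
Resisting = 21.5 + 301.1·tan34.9° = 21.5 + 210.0 = 231.5 kN/m
FS = 231.5 / 103.0 = 2.249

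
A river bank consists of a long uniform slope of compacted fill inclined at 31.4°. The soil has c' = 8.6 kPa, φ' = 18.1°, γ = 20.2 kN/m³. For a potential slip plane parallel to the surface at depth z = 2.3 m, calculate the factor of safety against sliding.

For an infinite slope with a slip plane parallel to the surface (no pore pressure): FS = [c' + γz cos²β tanφ'] / [γz sinβ cosβ].
γz = 20.2·2.3 = 46.46 kN/m²
Numerator = 8.6 + 46.46·cos²31.4°·tan18.1° = 8.6 + 46.46·0.7285·0.3269 = 19.663 kPa
Denominator = 46.46·sin31.4°·cos31.4° = 46.46·0.5210·0.8536 = 20.661 kPa
FS = 19.663 / 20.661 = 0.952

FS = 0.95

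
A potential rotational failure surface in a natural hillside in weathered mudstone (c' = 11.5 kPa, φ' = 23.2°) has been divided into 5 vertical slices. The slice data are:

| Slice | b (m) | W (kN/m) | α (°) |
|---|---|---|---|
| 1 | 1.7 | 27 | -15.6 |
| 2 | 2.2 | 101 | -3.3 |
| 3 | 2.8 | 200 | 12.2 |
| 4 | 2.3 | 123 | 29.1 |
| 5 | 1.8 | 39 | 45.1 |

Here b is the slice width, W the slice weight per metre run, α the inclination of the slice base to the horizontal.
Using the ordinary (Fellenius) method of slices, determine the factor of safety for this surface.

FS = 2.87

Ordinary method of slices: FS = Σ[c'·Δl_i + (W_i cosα_i)·tanφ'] / Σ W_i sinα_i, with Δl_i = b_i / cosα_i.
Slice 1: Δl = 1.7/cos(-15.6°) = 1.765 m; N'_1 = 27·cos(-15.6°) = 26.0; c'Δl = 20.30; W sinα = -7.3
Slice 2: Δl = 2.2/cos(-3.3°) = 2.204 m; N'_2 = 101·cos(-3.3°) = 100.8; c'Δl = 25.34; W sinα = -5.8
Slice 3: Δl = 2.8/cos12.2° = 2.865 m; N'_3 = 200·cos12.2° = 195.5; c'Δl = 32.94; W sinα = 42.3
Slice 4: Δl = 2.3/cos29.1° = 2.632 m; N'_4 = 123·cos29.1° = 107.5; c'Δl = 30.27; W sinα = 59.8
Slice 5: Δl = 1.8/cos45.1° = 2.550 m; N'_5 = 39·cos45.1° = 27.5; c'Δl = 29.33; W sinα = 27.6
Σc'Δl = 138.2 kN/m; ΣN' = 457.3 kN/m; ΣW sinα = 116.6 kN/m
Resisting = 138.2 + 457.3·tan23.2° = 138.2 + 196.0 = 334.2 kN/m
FS = 334.2 / 116.6 = 2.865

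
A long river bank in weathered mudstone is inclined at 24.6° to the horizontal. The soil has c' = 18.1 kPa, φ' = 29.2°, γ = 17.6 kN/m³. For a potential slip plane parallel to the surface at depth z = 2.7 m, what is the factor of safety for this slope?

For an infinite slope with a slip plane parallel to the surface (no pore pressure): FS = [c' + γz cos²β tanφ'] / [γz sinβ cosβ].
γz = 17.6·2.7 = 47.52 kN/m²
Numerator = 18.1 + 47.52·cos²24.6°·tan29.2° = 18.1 + 47.52·0.8267·0.5589 = 40.056 kPa
Denominator = 47.52·sin24.6°·cos24.6° = 47.52·0.4163·0.9092 = 17.986 kPa
FS = 40.056 / 17.986 = 2.227

FS = 2.23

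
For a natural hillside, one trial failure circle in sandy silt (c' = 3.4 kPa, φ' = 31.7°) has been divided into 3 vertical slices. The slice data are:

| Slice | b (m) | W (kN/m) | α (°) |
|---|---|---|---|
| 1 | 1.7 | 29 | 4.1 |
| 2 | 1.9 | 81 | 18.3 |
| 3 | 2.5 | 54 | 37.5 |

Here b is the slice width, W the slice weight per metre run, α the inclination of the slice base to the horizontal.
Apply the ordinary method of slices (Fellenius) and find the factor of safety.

Ordinary method of slices: FS = Σ[c'·Δl_i + (W_i cosα_i)·tanφ'] / Σ W_i sinα_i, with Δl_i = b_i / cosα_i.
Slice 1: Δl = 1.7/cos4.1° = 1.704 m; N'_1 = 29·cos4.1° = 28.9; c'Δl = 5.79; W sinα = 2.1
Slice 2: Δl = 1.9/cos18.3° = 2.001 m; N'_2 = 81·cos18.3° = 76.9; c'Δl = 6.80; W sinα = 25.4
Slice 3: Δl = 2.5/cos37.5° = 3.151 m; N'_3 = 54·cos37.5° = 42.8; c'Δl = 10.71; W sinα = 32.9
Σc'Δl = 23.3 kN/m; ΣN' = 148.7 kN/m; ΣW sinα = 60.4 kN/m
Resisting = 23.3 + 148.7·tan31.7° = 23.3 + 91.8 = 115.1 kN/m
FS = 115.1 / 60.4 = 1.907

FS = 1.91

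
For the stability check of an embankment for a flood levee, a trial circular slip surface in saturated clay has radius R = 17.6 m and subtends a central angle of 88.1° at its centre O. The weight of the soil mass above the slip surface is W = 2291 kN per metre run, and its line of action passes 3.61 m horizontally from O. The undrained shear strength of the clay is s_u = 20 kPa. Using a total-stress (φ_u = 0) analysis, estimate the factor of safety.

Taking moments about the centre O, the resisting moment is provided by the undrained shear strength acting along the arc:
Arc length L_a = R·θ = 17.6·(88.1°·π/180) = 17.6·1.5376 = 27.06 m
M_R = s_u·L_a·R = 20·27.06·17.6 = 9526.0 kN·m/m
M_D = W·d = 2291·3.61 = 8270.5 kN·m/m
FS = M_R / M_D = 9526.0 / 8270.5 = 1.152

FS = 1.15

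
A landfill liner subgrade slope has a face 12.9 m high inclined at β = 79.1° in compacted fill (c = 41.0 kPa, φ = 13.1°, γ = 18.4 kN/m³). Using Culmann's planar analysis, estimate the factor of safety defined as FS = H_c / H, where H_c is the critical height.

FS = 1.11

H_c = (4c/γ) · sinβ cosφ / [1 − cos(β − φ)]
    = (4·41.0/18.4) · sin79.1°·cos13.1° / [1 − cos66.0°]
    = 8.913 · 0.9564 / 0.5933 = 14.37 m
FS = H_c / H = 14.37 / 12.9 = 1.114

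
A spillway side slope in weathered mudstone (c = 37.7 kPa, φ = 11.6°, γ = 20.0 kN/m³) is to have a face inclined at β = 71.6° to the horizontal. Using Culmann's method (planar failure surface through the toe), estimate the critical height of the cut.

H_c = 14.02 m

Culmann's analysis gives the critical failure plane at α_cr = (β + φ)/2 = (71.6 + 11.6)/2 = 41.6°, and the critical height
H_c = (4c/γ) · sinβ cosφ / [1 − cos(β − φ)]
    = (4·37.7/20.0) · sin71.6°·cos11.6° / [1 − cos(60.0°)]
    = 7.540 · 0.9489·0.9796 / [1 − 0.5000]
    = 7.540 · 0.9295 / 0.5000
    = 14.02 m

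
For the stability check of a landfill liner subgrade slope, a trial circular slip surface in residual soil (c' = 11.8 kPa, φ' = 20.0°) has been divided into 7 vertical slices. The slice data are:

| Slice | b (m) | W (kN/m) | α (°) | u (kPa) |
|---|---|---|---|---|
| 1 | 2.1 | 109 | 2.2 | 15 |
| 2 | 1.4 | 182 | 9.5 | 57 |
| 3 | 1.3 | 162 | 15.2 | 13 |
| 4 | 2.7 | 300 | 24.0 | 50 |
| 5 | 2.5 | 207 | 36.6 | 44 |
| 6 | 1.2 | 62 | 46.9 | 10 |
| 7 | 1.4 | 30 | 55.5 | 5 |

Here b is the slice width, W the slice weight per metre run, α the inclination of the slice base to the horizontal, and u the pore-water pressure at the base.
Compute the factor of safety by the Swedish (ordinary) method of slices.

Ordinary method of slices: FS = Σ[c'·Δl_i + (W_i cosα_i − u_i·Δl_i)·tanφ'] / Σ W_i sinα_i, with Δl_i = b_i / cosα_i.
Slice 1: Δl = 2.1/cos2.2° = 2.102 m; N'_1 = 109·cos2.2° − 15·2.102 = 77.4; c'Δl = 24.80; W sinα = 4.2
Slice 2: Δl = 1.4/cos9.5° = 1.419 m; N'_2 = 182·cos9.5° − 57·1.419 = 98.6; c'Δl = 16.75; W sinα = 30.0
Slice 3: Δl = 1.3/cos15.2° = 1.347 m; N'_3 = 162·cos15.2° − 13·1.347 = 138.8; c'Δl = 15.90; W sinα = 42.5
Slice 4: Δl = 2.7/cos24.0° = 2.956 m; N'_4 = 300·cos24.0° − 50·2.956 = 126.3; c'Δl = 34.88; W sinα = 122.0
Slice 5: Δl = 2.5/cos36.6° = 3.114 m; N'_5 = 207·cos36.6° − 44·3.114 = 29.2; c'Δl = 36.75; W sinα = 123.4
Slice 6: Δl = 1.2/cos46.9° = 1.756 m; N'_6 = 62·cos46.9° − 10·1.756 = 24.8; c'Δl = 20.72; W sinα = 45.3
Slice 7: Δl = 1.4/cos55.5° = 2.472 m; N'_7 = 30·cos55.5° − 5·2.472 = 4.6; c'Δl = 29.17; W sinα = 24.7
Σc'Δl = 179.0 kN/m; ΣN' = 499.7 kN/m; ΣW sinα = 392.1 kN/m
Resisting = 179.0 + 499.7·tan20.0° = 179.0 + 181.9 = 360.8 kN/m
FS = 360.8 / 392.1 = 0.920

FS = 0.92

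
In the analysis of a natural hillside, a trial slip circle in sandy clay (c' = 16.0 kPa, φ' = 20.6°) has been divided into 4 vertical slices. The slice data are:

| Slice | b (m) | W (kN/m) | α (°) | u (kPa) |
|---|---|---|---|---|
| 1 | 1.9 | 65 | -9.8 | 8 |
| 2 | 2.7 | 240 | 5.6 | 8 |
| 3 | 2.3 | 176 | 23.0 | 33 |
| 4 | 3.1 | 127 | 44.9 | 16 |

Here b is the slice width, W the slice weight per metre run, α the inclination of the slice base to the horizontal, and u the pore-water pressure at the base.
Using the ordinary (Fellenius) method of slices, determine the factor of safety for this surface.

Ordinary method of slices: FS = Σ[c'·Δl_i + (W_i cosα_i − u_i·Δl_i)·tanφ'] / Σ W_i sinα_i, with Δl_i = b_i / cosα_i.
Slice 1: Δl = 1.9/cos(-9.8°) = 1.928 m; N'_1 = 65·cos(-9.8°) − 8·1.928 = 48.6; c'Δl = 30.85; W sinα = -11.1
Slice 2: Δl = 2.7/cos5.6° = 2.713 m; N'_2 = 240·cos5.6° − 8·2.713 = 217.2; c'Δl = 43.41; W sinα = 23.4
Slice 3: Δl = 2.3/cos23.0° = 2.499 m; N'_3 = 176·cos23.0° − 33·2.499 = 79.6; c'Δl = 39.98; W sinα = 68.8
Slice 4: Δl = 3.1/cos44.9° = 4.376 m; N'_4 = 127·cos44.9° − 16·4.376 = 19.9; c'Δl = 70.02; W sinα = 89.6
Σc'Δl = 184.3 kN/m; ΣN' = 365.3 kN/m; ΣW sinα = 170.8 kN/m
Resisting = 184.3 + 365.3·tan20.6° = 184.3 + 137.3 = 321.6 kN/m
FS = 321.6 / 170.8 = 1.883

FS = 1.88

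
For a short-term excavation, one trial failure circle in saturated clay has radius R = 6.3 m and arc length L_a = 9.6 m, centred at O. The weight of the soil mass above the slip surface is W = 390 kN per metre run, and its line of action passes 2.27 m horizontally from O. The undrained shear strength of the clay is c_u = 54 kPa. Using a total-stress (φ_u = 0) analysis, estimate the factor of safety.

FS = 3.69

Taking moments about the centre O, the resisting moment is provided by the undrained shear strength acting along the arc:
M_R = c_u·L_a·R = 54·9.60·6.3 = 3265.9 kN·m/m
M_D = W·d = 390·2.27 = 885.3 kN·m/m
FS = M_R / M_D = 3265.9 / 885.3 = 3.689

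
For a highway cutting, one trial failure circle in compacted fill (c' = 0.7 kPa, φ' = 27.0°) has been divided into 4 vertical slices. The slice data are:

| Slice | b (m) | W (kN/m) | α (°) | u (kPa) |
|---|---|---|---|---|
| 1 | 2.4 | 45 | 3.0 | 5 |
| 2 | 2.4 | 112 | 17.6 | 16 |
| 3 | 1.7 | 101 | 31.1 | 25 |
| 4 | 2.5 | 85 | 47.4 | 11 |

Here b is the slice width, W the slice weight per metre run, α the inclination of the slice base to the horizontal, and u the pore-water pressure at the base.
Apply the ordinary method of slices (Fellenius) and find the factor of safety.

FS = 0.57

Ordinary method of slices: FS = Σ[c'·Δl_i + (W_i cosα_i − u_i·Δl_i)·tanφ'] / Σ W_i sinα_i, with Δl_i = b_i / cosα_i.
Slice 1: Δl = 2.4/cos3.0° = 2.403 m; N'_1 = 45·cos3.0° − 5·2.403 = 32.9; c'Δl = 1.68; W sinα = 2.4
Slice 2: Δl = 2.4/cos17.6° = 2.518 m; N'_2 = 112·cos17.6° − 16·2.518 = 66.5; c'Δl = 1.76; W sinα = 33.9
Slice 3: Δl = 1.7/cos31.1° = 1.985 m; N'_3 = 101·cos31.1° − 25·1.985 = 36.8; c'Δl = 1.39; W sinα = 52.2
Slice 4: Δl = 2.5/cos47.4° = 3.693 m; N'_4 = 85·cos47.4° − 11·3.693 = 16.9; c'Δl = 2.59; W sinα = 62.6
Σc'Δl = 7.4 kN/m; ΣN' = 153.1 kN/m; ΣW sinα = 151.0 kN/m
Resisting = 7.4 + 153.1·tan27.0° = 7.4 + 78.0 = 85.5 kN/m
FS = 85.5 / 151.0 = 0.566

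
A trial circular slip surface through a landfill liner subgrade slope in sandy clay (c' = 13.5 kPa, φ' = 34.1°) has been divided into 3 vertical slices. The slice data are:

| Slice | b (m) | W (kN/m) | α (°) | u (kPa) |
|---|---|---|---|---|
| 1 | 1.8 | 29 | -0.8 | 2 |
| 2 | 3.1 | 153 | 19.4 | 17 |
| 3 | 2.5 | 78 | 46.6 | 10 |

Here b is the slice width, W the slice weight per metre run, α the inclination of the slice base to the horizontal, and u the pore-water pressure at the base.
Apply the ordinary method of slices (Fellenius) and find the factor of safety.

Ordinary method of slices: FS = Σ[c'·Δl_i + (W_i cosα_i − u_i·Δl_i)·tanφ'] / Σ W_i sinα_i, with Δl_i = b_i / cosα_i.
Slice 1: Δl = 1.8/cos(-0.8°) = 1.800 m; N'_1 = 29·cos(-0.8°) − 2·1.800 = 25.4; c'Δl = 24.30; W sinα = -0.4
Slice 2: Δl = 3.1/cos19.4° = 3.287 m; N'_2 = 153·cos19.4° − 17·3.287 = 88.4; c'Δl = 44.37; W sinα = 50.8
Slice 3: Δl = 2.5/cos46.6° = 3.639 m; N'_3 = 78·cos46.6° − 10·3.639 = 17.2; c'Δl = 49.12; W sinα = 56.7
Σc'Δl = 117.8 kN/m; ΣN' = 131.0 kN/m; ΣW sinα = 107.1 kN/m
Resisting = 117.8 + 131.0·tan34.1° = 117.8 + 88.7 = 206.5 kN/m
FS = 206.5 / 107.1 = 1.928

FS = 1.93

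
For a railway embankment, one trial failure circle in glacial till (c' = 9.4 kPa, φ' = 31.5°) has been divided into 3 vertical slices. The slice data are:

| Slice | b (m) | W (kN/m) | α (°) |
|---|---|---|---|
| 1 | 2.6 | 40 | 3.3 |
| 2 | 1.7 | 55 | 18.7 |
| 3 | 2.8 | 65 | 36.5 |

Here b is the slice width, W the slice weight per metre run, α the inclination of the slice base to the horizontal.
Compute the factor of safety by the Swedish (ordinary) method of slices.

Ordinary method of slices: FS = Σ[c'·Δl_i + (W_i cosα_i)·tanφ'] / Σ W_i sinα_i, with Δl_i = b_i / cosα_i.
Slice 1: Δl = 2.6/cos3.3° = 2.604 m; N'_1 = 40·cos3.3° = 39.9; c'Δl = 24.48; W sinα = 2.3
Slice 2: Δl = 1.7/cos18.7° = 1.795 m; N'_2 = 55·cos18.7° = 52.1; c'Δl = 16.87; W sinα = 17.6
Slice 3: Δl = 2.8/cos36.5° = 3.483 m; N'_3 = 65·cos36.5° = 52.3; c'Δl = 32.74; W sinα = 38.7
Σc'Δl = 74.1 kN/m; ΣN' = 144.3 kN/m; ΣW sinα = 58.6 kN/m
Resisting = 74.1 + 144.3·tan31.5° = 74.1 + 88.4 = 162.5 kN/m
FS = 162.5 / 58.6 = 2.773

FS = 2.77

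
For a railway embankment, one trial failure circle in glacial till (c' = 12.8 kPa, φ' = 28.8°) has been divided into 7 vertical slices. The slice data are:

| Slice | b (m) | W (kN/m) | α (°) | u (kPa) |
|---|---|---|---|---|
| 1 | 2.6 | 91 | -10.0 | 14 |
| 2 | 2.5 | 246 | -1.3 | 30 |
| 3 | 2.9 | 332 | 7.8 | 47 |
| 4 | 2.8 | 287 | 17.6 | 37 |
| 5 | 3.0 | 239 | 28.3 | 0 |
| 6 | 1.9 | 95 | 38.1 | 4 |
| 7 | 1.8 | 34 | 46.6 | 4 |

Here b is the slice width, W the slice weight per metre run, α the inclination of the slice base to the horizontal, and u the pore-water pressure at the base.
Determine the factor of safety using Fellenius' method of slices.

Ordinary method of slices: FS = Σ[c'·Δl_i + (W_i cosα_i − u_i·Δl_i)·tanφ'] / Σ W_i sinα_i, with Δl_i = b_i / cosα_i.
Slice 1: Δl = 2.6/cos(-10.0°) = 2.640 m; N'_1 = 91·cos(-10.0°) − 14·2.640 = 52.7; c'Δl = 33.79; W sinα = -15.8
Slice 2: Δl = 2.5/cos(-1.3°) = 2.501 m; N'_2 = 246·cos(-1.3°) − 30·2.501 = 170.9; c'Δl = 32.01; W sinα = -5.6
Slice 3: Δl = 2.9/cos7.8° = 2.927 m; N'_3 = 332·cos7.8° − 47·2.927 = 191.4; c'Δl = 37.47; W sinα = 45.1
Slice 4: Δl = 2.8/cos17.6° = 2.938 m; N'_4 = 287·cos17.6° − 37·2.938 = 164.9; c'Δl = 37.60; W sinα = 86.8
Slice 5: Δl = 3.0/cos28.3° = 3.407 m; N'_5 = 239·cos28.3° − 0·3.407 = 210.4; c'Δl = 43.61; W sinα = 113.3
Slice 6: Δl = 1.9/cos38.1° = 2.414 m; N'_6 = 95·cos38.1° − 4·2.414 = 65.1; c'Δl = 30.90; W sinα = 58.6
Slice 7: Δl = 1.8/cos46.6° = 2.620 m; N'_7 = 34·cos46.6° − 4·2.620 = 12.9; c'Δl = 33.53; W sinα = 24.7
Σc'Δl = 248.9 kN/m; ΣN' = 868.2 kN/m; ΣW sinα = 307.1 kN/m
Resisting = 248.9 + 868.2·tan28.8° = 248.9 + 477.3 = 726.2 kN/m
FS = 726.2 / 307.1 = 2.365

FS = 2.36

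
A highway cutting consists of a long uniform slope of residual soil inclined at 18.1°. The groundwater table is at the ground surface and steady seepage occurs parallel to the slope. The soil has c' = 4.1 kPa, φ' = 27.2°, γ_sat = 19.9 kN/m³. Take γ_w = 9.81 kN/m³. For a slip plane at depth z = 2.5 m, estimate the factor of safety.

FS = 1.08

With seepage parallel to the slope and the water table at the surface, the effective normal stress on the slip plane uses the buoyant unit weight γ' = γ_sat − γ_w while the driving shear stress uses γ_sat:
FS = [c' + γ' z cos²β tanφ'] / [γ_sat z sinβ cosβ]
γ' = 19.9 − 9.81 = 10.09 kN/m³
Numerator = 4.1 + 10.09·2.5·cos²18.1°·tan27.2° = 4.1 + 10.09·2.5·0.9035·0.5139 = 15.813 kPa
Denominator = 19.9·2.5·sin18.1°·cos18.1° = 19.9·2.5·0.3107·0.9505 = 14.691 kPa
FS = 15.813 / 14.691 = 1.076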